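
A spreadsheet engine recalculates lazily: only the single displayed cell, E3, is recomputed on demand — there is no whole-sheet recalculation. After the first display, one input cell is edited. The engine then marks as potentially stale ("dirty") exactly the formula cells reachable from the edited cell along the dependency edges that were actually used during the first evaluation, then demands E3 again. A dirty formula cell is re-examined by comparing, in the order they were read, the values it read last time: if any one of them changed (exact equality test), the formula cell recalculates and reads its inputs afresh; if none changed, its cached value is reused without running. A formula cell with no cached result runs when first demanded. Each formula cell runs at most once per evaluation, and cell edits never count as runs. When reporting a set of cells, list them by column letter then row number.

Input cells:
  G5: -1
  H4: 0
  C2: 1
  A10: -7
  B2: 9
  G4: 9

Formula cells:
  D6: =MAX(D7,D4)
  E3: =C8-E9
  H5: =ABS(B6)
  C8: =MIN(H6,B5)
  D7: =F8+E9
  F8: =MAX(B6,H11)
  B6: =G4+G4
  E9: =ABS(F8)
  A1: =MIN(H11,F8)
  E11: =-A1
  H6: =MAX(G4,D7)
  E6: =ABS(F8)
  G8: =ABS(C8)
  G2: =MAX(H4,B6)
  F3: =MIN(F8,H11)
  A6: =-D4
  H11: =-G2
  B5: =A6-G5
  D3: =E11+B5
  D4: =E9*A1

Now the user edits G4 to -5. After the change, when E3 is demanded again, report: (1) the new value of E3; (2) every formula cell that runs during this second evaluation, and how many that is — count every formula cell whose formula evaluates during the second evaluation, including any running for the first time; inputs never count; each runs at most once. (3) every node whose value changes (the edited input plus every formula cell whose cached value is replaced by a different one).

First evaluation (everything demanded from the output):
  B6 = 9 + 9 = 18
  G2 = MAX(0, 18) = 18
  H11 = -(18) = -18
  F8 = MAX(18, -18) = 18
  A1 = MIN(-18, 18) = -18
  E9 = ABS(18) = 18
  D4 = 18 * -18 = -324
  A6 = -(-324) = 324
  B5 = 324 - -1 = 325
  D7 = 18 + 18 = 36
  H6 = MAX(9, 36) = 36
  C8 = MIN(36, 325) = 36
  E3 = 36 - 18 = 18

Propagation after the edit:
  B6: runs — G4 9->-5; G4 9->-5; result -10.
  G2: runs — B6 18->-10; result 0.
  H11: runs — G2 18->0; result 0.
  F8: runs — B6 18->-10; H11 -18->0; result 0.
  A1: runs — H11 -18->0; F8 18->0; result 0.
  E9: runs — F8 18->0; result 0.
  D4: runs — E9 18->0; A1 -18->0; result 0.
  A6: runs — D4 -324->0; result 0.
  B5: runs — A6 324->0; result 1.
  D7: runs — F8 18->0; E9 18->0; result 0.
  H6: runs — G4 9->-5; D7 36->0; result 0.
  C8: runs — H6 36->0; B5 325->1; result 0.
  E3: runs — C8 36->0; E9 18->0; result 0.

New value of E3: 0.
Formula cells that run: A1, A6, B5, B6, C8, D4, D7, E3, E9, F8, G2, H6, H11 — 13 in total.
Values that change: A1, A6, B5, B6, C8, D4, D7, E3, E9, F8, G2, G4, H6, H11.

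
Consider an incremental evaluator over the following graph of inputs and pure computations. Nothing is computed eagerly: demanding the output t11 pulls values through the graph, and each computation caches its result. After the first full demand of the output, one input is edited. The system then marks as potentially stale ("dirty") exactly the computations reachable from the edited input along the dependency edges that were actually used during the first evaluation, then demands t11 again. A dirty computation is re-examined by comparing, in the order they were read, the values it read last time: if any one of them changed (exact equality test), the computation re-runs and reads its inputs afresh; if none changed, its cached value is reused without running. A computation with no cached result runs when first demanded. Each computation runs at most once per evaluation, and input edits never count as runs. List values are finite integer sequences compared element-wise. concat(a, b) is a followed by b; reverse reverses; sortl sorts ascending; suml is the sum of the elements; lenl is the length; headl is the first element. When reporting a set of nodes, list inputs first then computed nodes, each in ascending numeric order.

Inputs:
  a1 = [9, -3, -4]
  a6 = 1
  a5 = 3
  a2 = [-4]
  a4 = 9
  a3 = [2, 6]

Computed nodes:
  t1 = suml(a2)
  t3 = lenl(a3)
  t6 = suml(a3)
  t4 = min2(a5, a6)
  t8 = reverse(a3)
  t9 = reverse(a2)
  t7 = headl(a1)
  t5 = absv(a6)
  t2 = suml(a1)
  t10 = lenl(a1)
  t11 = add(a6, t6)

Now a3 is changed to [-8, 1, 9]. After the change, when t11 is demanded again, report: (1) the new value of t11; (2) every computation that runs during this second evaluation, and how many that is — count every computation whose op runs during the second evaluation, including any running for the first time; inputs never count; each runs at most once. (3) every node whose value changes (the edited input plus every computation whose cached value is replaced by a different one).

Initial pass — values computed on the first demand:
  t6 = suml([2, 6]) = 8
  t11 = add(1, 8) = 9

Second demand — change propagation:
  t6: re-runs because a3 [2, 6]->[-8, 1, 9]; new result 2.
  t11: re-runs because t6 8->2; new result 3.

t11 now evaluates to 3.
Run set: t6, t11 (2 run).
Changed values: a3, t6, t11.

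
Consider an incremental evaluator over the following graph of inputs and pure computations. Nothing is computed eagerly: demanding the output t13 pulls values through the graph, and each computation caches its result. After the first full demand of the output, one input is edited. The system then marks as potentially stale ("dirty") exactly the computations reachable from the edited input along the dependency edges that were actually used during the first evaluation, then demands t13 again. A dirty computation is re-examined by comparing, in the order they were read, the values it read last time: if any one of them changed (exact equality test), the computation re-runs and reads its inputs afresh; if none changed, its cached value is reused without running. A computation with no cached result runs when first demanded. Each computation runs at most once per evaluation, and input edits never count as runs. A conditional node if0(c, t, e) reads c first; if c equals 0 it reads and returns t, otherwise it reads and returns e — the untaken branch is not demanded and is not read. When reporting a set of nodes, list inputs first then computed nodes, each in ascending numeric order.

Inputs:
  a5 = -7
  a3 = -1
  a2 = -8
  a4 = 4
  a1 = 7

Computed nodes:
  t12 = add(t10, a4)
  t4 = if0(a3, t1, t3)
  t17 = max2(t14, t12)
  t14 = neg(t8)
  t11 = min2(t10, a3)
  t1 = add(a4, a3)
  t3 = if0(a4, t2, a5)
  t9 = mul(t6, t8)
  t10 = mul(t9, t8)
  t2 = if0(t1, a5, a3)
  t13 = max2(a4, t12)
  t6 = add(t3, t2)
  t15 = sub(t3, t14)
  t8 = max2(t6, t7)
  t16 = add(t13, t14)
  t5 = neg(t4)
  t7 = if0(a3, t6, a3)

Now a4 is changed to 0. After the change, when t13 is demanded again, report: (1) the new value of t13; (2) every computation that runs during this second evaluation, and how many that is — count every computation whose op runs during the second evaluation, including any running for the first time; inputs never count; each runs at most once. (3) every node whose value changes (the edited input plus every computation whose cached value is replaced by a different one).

t13 now evaluates to 0.
Run set: t1, t2, t3, t6, t8, t9, t10, t12, t13 (9 run).
Changed values: a4, t1, t3, t6, t9, t10, t12, t13.

Initial pass — values computed on the first demand:
  t1 = add(4, -1) = 3
  t2 = if0(t1=3 -> else branch a3) = -1
  t3 = if0(a4=4 -> else branch a5) = -7
  t6 = add(-7, -1) = -8
  t7 = if0(a3=-1 -> else branch a3) = -1
  t8 = max2(-8, -1) = -1
  t9 = mul(-8, -1) = 8
  t10 = mul(8, -1) = -8
  t12 = add(-8, 4) = -4
  t13 = max2(4, -4) = 4

Second demand — change propagation:
  t1: re-runs because a4 4->0; new result -1.
  t2: re-runs because t1 3->-1; new result -1 (unchanged).
  t3: re-runs because a4 4->0; new result -1.
  t6: re-runs because t3 -7->-1; new result -2.
  t8: re-runs because t6 -8->-2; new result -1 (unchanged).
  t9: re-runs because t6 -8->-2; new result 2.
  t10: re-runs because t9 8->2; new result -2.
  t12: re-runs because t10 -8->-2; a4 4->0; new result -2.
  t13: re-runs because a4 4->0; t12 -4->-2; new result 0.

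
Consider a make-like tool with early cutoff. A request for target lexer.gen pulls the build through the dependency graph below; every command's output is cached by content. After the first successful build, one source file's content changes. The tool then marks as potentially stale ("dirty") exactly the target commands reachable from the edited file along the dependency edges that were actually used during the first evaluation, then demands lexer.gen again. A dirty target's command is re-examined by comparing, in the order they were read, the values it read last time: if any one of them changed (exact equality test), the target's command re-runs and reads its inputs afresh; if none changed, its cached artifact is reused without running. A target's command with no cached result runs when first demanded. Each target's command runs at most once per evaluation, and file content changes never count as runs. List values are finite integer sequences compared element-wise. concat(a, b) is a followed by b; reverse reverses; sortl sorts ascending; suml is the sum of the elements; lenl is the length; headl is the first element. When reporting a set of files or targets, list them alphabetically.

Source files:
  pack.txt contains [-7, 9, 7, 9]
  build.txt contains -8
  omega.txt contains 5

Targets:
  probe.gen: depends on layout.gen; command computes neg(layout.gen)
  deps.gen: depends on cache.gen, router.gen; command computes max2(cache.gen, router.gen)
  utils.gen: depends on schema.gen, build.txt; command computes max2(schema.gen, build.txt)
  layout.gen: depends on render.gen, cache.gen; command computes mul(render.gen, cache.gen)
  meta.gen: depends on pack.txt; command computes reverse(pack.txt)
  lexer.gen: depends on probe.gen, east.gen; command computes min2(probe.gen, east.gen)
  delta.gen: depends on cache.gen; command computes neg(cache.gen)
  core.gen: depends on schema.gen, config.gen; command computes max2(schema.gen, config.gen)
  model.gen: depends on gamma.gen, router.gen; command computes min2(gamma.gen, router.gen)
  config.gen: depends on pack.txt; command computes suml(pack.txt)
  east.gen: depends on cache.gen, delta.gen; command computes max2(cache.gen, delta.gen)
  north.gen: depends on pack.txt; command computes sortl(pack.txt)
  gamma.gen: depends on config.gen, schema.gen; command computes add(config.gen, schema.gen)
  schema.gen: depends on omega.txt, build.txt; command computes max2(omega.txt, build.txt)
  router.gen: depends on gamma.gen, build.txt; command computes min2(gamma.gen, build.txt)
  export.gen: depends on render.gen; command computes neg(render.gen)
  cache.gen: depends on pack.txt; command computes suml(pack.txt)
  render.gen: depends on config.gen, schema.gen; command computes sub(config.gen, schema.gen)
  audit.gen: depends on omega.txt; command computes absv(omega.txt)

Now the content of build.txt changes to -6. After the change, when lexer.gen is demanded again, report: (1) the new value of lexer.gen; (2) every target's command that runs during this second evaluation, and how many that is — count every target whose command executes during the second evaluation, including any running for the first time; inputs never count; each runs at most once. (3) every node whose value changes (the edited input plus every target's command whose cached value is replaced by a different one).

Demanding lexer.gen again yields -234.
1 target commands run: schema.gen.
The nodes whose values change: build.txt.
Note the absorption at schema.gen: it re-runs yet its value is the same, leaving the output's value untouched.

First demand of the output computes:
  cache.gen = suml([-7, 9, 7, 9]) = 18
  config.gen = suml([-7, 9, 7, 9]) = 18
  delta.gen = neg(18) = -18
  east.gen = max2(18, -18) = 18
  schema.gen = max2(5, -8) = 5
  render.gen = sub(18, 5) = 13
  layout.gen = mul(13, 18) = 234
  probe.gen = neg(234) = -234
  lexer.gen = min2(-234, 18) = -234

After the edit, cleaning proceeds:
  schema.gen: a read changed (build.txt -8->-6) — executes, giving 5 — identical to its old value.
  render.gen: dirty, but its reads are unchanged (config.gen unchanged, schema.gen unchanged); cached 13 stands.
  layout.gen: dirty, but its reads are unchanged (render.gen unchanged, cache.gen unchanged); cached 234 stands.
  probe.gen: dirty, but its reads are unchanged (layout.gen unchanged); cached -234 stands.
  lexer.gen: dirty, but its reads are unchanged (probe.gen unchanged, east.gen unchanged); cached -234 stands.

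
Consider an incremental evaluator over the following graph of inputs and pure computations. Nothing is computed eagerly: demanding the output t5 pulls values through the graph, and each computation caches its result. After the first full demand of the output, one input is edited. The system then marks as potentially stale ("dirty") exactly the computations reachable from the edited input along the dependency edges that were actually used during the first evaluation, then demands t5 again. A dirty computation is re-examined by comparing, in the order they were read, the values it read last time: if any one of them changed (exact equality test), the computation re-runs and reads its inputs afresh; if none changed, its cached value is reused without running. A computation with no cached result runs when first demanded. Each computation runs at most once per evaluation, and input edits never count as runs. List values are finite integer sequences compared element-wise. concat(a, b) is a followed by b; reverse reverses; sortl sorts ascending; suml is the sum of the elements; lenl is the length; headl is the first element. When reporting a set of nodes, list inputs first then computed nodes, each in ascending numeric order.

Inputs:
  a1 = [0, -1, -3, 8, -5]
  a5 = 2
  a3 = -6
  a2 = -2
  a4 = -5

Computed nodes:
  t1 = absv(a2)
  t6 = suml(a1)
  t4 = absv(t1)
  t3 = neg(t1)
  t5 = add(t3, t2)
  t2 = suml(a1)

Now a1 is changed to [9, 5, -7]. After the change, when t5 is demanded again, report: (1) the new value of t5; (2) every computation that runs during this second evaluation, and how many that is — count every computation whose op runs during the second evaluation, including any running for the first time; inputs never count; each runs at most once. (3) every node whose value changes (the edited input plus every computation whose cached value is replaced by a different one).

Initial pass — values computed on the first demand:
  t1 = absv(-2) = 2
  t2 = suml([0, -1, -3, 8, -5]) = -1
  t3 = neg(2) = -2
  t5 = add(-2, -1) = -3

Second demand — change propagation:
  t2: re-runs because a1 [0, -1, -3, 8, -5]->[9, 5, -7]; new result 7.
  t5: re-runs because t2 -1->7; new result 5.

t5 now evaluates to 5.
Run set: t2, t5 (2 run).
Changed values: a1, t2, t5.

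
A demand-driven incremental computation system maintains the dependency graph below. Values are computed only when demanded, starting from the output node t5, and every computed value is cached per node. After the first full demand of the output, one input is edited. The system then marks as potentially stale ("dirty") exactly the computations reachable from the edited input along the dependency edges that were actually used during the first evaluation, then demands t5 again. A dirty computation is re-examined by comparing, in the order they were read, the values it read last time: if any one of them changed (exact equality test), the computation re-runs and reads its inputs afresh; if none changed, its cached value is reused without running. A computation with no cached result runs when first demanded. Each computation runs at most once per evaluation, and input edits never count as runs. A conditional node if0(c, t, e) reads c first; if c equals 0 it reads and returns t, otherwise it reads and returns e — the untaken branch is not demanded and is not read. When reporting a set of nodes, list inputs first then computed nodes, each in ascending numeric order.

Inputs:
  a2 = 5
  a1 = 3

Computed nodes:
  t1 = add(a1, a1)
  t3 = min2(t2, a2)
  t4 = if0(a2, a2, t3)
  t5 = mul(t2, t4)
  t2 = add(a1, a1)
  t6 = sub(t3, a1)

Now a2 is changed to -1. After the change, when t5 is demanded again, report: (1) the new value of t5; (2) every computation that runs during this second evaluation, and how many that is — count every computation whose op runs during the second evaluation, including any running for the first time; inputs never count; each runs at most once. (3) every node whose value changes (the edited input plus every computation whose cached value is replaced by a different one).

New value of t5: -6.
Computations that run: t3, t4, t5 — 3 in total.
Values that change: a2, t3, t4, t5.

First evaluation (everything demanded from the output):
  t2 = add(3, 3) = 6
  t3 = min2(6, 5) = 5
  t4 = if0(a2=5 -> else branch t3) = 5
  t5 = mul(6, 5) = 30

Propagation after the edit:
  t3: runs — a2 5->-1; result -1.
  t4: runs — a2 5->-1; t3 5->-1; result -1.
  t5: runs — t4 5->-1; result -6.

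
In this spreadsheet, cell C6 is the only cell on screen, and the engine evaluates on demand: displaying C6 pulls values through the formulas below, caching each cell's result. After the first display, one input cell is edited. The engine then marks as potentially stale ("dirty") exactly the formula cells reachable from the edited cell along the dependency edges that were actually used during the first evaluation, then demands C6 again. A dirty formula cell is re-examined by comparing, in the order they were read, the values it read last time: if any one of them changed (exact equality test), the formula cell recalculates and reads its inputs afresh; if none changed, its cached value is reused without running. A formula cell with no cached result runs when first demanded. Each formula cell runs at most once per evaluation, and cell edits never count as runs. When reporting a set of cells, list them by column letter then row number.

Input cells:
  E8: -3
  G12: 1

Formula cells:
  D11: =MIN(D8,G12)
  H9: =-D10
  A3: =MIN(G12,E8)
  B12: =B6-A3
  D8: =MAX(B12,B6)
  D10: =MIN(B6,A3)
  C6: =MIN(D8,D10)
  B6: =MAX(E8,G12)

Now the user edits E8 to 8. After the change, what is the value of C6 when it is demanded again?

C6 now evaluates to 1.

Initial pass — values computed on the first demand:
  A3 = MIN(1, -3) = -3
  B6 = MAX(-3, 1) = 1
  B12 = 1 - -3 = 4
  D8 = MAX(4, 1) = 4
  D10 = MIN(1, -3) = -3
  C6 = MIN(4, -3) = -3

Second demand — change propagation:
  A3: re-runs because E8 -3->8; new result 1.
  B6: re-runs because E8 -3->8; new result 8.
  B12: re-runs because B6 1->8; A3 -3->1; new result 7.
  D8: re-runs because B12 4->7; B6 1->8; new result 8.
  D10: re-runs because B6 1->8; A3 -3->1; new result 1.
  C6: re-runs because D8 4->8; D10 -3->1; new result 1.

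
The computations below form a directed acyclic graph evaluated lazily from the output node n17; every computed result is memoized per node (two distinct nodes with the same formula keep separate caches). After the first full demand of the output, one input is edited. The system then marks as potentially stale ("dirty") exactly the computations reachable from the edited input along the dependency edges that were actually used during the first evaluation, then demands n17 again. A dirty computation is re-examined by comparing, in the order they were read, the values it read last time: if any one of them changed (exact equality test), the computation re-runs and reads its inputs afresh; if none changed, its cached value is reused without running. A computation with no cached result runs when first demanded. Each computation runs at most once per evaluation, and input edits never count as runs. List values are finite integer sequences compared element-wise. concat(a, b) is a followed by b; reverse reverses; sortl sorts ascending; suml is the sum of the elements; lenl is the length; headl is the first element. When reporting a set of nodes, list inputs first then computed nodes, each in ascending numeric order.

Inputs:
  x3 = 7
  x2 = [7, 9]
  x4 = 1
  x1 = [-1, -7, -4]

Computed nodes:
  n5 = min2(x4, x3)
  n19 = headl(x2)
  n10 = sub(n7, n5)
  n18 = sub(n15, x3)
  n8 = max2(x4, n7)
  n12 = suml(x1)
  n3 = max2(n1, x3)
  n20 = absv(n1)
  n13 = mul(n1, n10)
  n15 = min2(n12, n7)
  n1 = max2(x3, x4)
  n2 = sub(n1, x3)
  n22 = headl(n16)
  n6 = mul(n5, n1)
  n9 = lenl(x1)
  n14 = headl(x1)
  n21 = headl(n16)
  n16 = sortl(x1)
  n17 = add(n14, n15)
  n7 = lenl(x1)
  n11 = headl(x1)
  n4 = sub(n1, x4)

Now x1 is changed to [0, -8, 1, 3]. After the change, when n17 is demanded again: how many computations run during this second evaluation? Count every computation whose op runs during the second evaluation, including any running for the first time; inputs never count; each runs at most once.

5 computations run: n7, n12, n14, n15, n17.

First demand of the output computes:
  n7 = lenl([-1, -7, -4]) = 3
  n12 = suml([-1, -7, -4]) = -12
  n14 = headl([-1, -7, -4]) = -1
  n15 = min2(-12, 3) = -12
  n17 = add(-1, -12) = -13

After the edit, cleaning proceeds:
  n7: a read changed (x1 [-1, -7, -4]->[0, -8, 1, 3]) — executes, giving 4.
  n12: a read changed (x1 [-1, -7, -4]->[0, -8, 1, 3]) — executes, giving -4.
  n14: a read changed (x1 [-1, -7, -4]->[0, -8, 1, 3]) — executes, giving 0.
  n15: a read changed (n12 -12->-4; n7 3->4) — executes, giving -4.
  n17: a read changed (n14 -1->0; n15 -12->-4) — executes, giving -4.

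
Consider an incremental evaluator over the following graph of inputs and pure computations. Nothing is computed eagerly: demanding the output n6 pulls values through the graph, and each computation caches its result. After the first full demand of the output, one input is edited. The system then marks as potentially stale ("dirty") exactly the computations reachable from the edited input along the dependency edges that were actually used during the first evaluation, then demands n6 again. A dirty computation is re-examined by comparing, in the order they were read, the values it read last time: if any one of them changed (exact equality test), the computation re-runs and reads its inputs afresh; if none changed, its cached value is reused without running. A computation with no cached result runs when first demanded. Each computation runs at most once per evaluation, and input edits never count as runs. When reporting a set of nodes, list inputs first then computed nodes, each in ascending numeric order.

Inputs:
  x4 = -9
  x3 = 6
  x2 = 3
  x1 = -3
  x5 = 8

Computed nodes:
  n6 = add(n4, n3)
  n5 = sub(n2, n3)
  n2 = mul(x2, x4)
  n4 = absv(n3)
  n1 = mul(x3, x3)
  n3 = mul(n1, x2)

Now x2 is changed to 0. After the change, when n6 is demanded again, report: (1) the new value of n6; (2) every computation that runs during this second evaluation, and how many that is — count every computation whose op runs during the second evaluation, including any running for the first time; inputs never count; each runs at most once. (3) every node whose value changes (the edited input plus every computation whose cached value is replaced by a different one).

n6 now evaluates to 0.
Run set: n3, n4, n6 (3 run).
Changed values: x2, n3, n4, n6.

Initial pass — values computed on the first demand:
  n1 = mul(6, 6) = 36
  n3 = mul(36, 3) = 108
  n4 = absv(108) = 108
  n6 = add(108, 108) = 216

Second demand — change propagation:
  n3: re-runs because x2 3->0; new result 0.
  n4: re-runs because n3 108->0; new result 0.
  n6: re-runs because n4 108->0; n3 108->0; new result 0.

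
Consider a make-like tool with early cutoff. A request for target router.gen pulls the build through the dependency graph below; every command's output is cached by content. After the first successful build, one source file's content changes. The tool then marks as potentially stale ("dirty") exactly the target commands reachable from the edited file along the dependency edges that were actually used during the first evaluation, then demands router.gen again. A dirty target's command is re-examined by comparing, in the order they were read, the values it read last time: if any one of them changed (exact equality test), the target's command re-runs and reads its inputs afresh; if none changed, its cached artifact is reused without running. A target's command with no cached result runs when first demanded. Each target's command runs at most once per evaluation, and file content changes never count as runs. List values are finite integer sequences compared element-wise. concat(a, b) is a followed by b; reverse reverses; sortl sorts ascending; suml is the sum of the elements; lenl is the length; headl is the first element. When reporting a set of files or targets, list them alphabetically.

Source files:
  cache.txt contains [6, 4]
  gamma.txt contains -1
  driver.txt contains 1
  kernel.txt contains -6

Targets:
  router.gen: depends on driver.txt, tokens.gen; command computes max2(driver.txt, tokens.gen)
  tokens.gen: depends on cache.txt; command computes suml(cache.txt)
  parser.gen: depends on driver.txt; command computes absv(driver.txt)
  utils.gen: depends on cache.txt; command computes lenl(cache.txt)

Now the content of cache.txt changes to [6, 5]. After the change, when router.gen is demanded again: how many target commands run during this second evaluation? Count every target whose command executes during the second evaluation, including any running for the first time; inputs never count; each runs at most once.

2 target commands run: router.gen, tokens.gen.

First demand of the output computes:
  tokens.gen = suml([6, 4]) = 10
  router.gen = max2(1, 10) = 10

After the edit, cleaning proceeds:
  tokens.gen: a read changed (cache.txt [6, 4]->[6, 5]) — executes, giving 11.
  router.gen: a read changed (tokens.gen 10->11) — executes, giving 11.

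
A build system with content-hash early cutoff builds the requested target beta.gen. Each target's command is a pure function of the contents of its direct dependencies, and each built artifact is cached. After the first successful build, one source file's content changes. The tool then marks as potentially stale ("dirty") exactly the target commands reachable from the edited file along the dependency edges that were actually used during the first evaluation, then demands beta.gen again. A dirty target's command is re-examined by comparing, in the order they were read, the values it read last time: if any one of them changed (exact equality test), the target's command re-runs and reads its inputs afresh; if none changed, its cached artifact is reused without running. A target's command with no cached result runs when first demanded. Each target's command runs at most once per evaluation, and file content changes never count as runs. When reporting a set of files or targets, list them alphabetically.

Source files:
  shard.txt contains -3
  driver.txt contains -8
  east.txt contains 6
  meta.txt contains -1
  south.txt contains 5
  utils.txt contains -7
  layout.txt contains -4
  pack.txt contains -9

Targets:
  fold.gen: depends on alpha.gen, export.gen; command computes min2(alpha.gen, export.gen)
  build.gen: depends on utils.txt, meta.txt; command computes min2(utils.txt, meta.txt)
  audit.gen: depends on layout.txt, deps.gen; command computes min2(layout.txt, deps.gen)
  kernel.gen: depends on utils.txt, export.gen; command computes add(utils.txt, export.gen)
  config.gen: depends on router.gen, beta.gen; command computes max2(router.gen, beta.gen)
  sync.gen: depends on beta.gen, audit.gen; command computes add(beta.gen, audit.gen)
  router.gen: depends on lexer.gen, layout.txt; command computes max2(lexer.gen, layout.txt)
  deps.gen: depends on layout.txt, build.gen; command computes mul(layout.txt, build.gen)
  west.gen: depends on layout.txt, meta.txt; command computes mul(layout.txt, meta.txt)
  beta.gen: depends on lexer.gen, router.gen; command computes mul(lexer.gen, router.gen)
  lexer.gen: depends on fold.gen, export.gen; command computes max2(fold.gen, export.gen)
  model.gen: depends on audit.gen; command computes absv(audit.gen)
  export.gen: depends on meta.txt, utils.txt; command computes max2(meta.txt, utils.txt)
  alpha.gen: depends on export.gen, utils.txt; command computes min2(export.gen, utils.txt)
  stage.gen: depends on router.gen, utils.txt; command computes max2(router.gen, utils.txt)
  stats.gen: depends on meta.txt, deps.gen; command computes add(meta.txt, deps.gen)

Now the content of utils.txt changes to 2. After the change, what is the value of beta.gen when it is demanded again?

New value of beta.gen: 4.

First evaluation (everything demanded from the output):
  export.gen = max2(-1, -7) = -1
  alpha.gen = min2(-1, -7) = -7
  fold.gen = min2(-7, -1) = -7
  lexer.gen = max2(-7, -1) = -1
  router.gen = max2(-1, -4) = -1
  beta.gen = mul(-1, -1) = 1

Propagation after the edit:
  export.gen: runs — utils.txt -7->2; result 2.
  alpha.gen: runs — export.gen -1->2; utils.txt -7->2; result 2.
  fold.gen: runs — alpha.gen -7->2; export.gen -1->2; result 2.
  lexer.gen: runs — fold.gen -7->2; export.gen -1->2; result 2.
  router.gen: runs — lexer.gen -1->2; result 2.
  beta.gen: runs — lexer.gen -1->2; router.gen -1->2; result 4.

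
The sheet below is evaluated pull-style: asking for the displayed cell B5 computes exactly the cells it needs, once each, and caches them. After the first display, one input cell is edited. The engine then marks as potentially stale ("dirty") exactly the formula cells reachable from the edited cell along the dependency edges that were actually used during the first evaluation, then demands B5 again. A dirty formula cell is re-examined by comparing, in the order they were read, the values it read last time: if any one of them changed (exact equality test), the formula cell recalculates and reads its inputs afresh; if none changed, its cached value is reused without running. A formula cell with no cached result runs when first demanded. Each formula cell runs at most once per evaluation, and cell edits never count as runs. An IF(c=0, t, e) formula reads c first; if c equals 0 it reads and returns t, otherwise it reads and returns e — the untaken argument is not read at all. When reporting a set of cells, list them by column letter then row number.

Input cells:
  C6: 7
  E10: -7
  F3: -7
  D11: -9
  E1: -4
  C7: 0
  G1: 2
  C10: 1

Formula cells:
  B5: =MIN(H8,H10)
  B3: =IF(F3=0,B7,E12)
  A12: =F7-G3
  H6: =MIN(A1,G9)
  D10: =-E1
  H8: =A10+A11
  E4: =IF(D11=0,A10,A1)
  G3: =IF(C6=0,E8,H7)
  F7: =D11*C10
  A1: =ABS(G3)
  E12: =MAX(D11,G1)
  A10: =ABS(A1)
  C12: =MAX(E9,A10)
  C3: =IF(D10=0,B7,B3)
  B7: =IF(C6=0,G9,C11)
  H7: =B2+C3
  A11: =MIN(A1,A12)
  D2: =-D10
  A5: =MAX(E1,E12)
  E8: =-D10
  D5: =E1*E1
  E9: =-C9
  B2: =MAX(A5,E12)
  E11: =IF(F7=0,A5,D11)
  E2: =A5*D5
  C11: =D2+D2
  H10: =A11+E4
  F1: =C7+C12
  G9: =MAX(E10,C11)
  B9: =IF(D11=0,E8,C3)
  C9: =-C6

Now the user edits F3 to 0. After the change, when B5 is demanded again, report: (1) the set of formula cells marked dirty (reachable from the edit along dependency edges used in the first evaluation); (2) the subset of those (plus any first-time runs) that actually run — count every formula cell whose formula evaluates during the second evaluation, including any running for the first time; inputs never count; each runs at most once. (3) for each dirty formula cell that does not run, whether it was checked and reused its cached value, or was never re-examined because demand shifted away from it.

The edit dirties: A1, A10, A11, A12, B3, B5, C3, E4, G3, H7, H8, H10.
15 formula cells run: A1, A10, A11, A12, B3, B5, B7, C3, C11, D2, E4, G3, H7, H8, H10.
No dirty formula cell escaped a run.
Note the branch switch — B7, C11, D2 had no cache and run now for the first time.

First demand of the output computes:
  D10 = -(-4) = 4
  E12 = MAX(-9, 2) = 2
  A5 = MAX(-4, 2) = 2
  B2 = MAX(2, 2) = 2
  B3 = IF(F3=0: F3=-7 -> else branch E12) = 2
  C3 = IF(D10=0: D10=4 -> else branch B3) = 2
  F7 = -9 * 1 = -9
  H7 = 2 + 2 = 4
  G3 = IF(C6=0: C6=7 -> else branch H7) = 4
  A1 = ABS(4) = 4
  A10 = ABS(4) = 4
  A12 = -9 - 4 = -13
  A11 = MIN(4, -13) = -13
  E4 = IF(D11=0: D11=-9 -> else branch A1) = 4
  H8 = 4 + -13 = -9
  H10 = -13 + 4 = -9
  B5 = MIN(-9, -9) = -9

After the edit, cleaning proceeds:
  D2: had never run; runs now, result -4.
  C11: had never run; runs now, result -8.
  B7: had never run; runs now, result -8.
  B3: a read changed (F3 -7->0) — executes, giving -8.
  C3: a read changed (B3 2->-8) — executes, giving -8.
  H7: a read changed (C3 2->-8) — executes, giving -6.
  G3: a read changed (H7 4->-6) — executes, giving -6.
  A1: a read changed (G3 4->-6) — executes, giving 6.
  A10: a read changed (A1 4->6) — executes, giving 6.
  A12: a read changed (G3 4->-6) — executes, giving -3.
  A11: a read changed (A1 4->6; A12 -13->-3) — executes, giving -3.
  E4: a read changed (A1 4->6) — executes, giving 6.
  H8: a read changed (A10 4->6; A11 -13->-3) — executes, giving 3.
  H10: a read changed (A11 -13->-3; E4 4->6) — executes, giving 3.
  B5: a read changed (H8 -9->3; H10 -9->3) — executes, giving 3.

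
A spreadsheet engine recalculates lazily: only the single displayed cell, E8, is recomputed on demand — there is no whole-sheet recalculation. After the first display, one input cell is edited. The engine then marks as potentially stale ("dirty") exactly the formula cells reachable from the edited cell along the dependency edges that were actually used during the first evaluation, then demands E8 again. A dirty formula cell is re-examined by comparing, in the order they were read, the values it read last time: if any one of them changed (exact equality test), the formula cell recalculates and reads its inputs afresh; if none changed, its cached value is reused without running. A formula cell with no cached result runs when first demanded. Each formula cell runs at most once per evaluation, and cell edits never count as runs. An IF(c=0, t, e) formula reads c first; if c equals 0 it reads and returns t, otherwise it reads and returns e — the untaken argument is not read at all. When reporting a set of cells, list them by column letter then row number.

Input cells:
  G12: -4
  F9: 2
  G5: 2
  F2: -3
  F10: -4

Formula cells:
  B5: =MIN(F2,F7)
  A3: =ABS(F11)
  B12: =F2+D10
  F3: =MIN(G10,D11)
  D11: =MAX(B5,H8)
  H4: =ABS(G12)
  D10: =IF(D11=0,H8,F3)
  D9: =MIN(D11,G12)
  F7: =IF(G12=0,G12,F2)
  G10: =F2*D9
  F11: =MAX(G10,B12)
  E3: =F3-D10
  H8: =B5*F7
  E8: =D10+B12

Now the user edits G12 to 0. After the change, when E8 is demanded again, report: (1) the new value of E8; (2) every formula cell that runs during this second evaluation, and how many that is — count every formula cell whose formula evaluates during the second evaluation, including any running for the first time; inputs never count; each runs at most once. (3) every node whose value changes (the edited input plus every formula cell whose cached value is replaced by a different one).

First evaluation (everything demanded from the output):
  F7 = IF(G12=0: G12=-4 -> else branch F2) = -3
  B5 = MIN(-3, -3) = -3
  H8 = -3 * -3 = 9
  D11 = MAX(-3, 9) = 9
  D9 = MIN(9, -4) = -4
  G10 = -3 * -4 = 12
  F3 = MIN(12, 9) = 9
  D10 = IF(D11=0: D11=9 -> else branch F3) = 9
  B12 = -3 + 9 = 6
  E8 = 9 + 6 = 15

Propagation after the edit:
  F7: runs — G12 -4->0; result 0.
  B5: runs — F7 -3->0; result -3 (same value as before).
  H8: runs — F7 -3->0; result 0.
  D11: runs — H8 9->0; result 0.
  D9: marked dirty but never re-examined — demand shifted away from it.
  G10: marked dirty but never re-examined — demand shifted away from it.
  F3: marked dirty but never re-examined — demand shifted away from it.
  D10: runs — D11 9->0; result 0.
  B12: runs — D10 9->0; result -3.
  E8: runs — D10 9->0; B12 6->-3; result -3.

Key observation: a condition flipped, so demand moved to the other branch — D9, F3, G10 are never re-examined.

New value of E8: -3.
Formula cells that run: B5, B12, D10, D11, E8, F7, H8 — 7 in total.
Values that change: B12, D10, D11, E8, F7, G12, H8.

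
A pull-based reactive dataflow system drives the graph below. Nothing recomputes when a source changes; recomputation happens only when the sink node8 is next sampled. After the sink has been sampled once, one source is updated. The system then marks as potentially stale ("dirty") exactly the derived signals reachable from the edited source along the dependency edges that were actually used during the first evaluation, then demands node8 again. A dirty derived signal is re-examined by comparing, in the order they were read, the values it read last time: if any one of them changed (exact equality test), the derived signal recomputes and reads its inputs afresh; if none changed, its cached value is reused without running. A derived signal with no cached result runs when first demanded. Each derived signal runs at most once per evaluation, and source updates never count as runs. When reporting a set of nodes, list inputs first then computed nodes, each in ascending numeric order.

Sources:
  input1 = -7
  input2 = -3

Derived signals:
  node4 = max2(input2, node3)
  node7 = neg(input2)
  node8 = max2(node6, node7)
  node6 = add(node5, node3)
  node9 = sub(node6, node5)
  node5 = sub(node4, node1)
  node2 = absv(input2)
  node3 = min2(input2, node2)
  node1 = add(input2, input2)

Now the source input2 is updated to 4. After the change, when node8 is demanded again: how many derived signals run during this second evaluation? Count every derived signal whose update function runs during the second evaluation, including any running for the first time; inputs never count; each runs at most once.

Derived signals that run: node1, node2, node3, node4, node5, node6, node7, node8 — 8 in total.

First evaluation (everything demanded from the output):
  node1 = add(-3, -3) = -6
  node2 = absv(-3) = 3
  node3 = min2(-3, 3) = -3
  node4 = max2(-3, -3) = -3
  node5 = sub(-3, -6) = 3
  node6 = add(3, -3) = 0
  node7 = neg(-3) = 3
  node8 = max2(0, 3) = 3

Propagation after the edit:
  node1: runs — input2 -3->4; input2 -3->4; result 8.
  node2: runs — input2 -3->4; result 4.
  node3: runs — input2 -3->4; node2 3->4; result 4.
  node4: runs — input2 -3->4; node3 -3->4; result 4.
  node5: runs — node4 -3->4; node1 -6->8; result -4.
  node6: runs — node5 3->-4; node3 -3->4; result 0 (same value as before).
  node7: runs — input2 -3->4; result -4.
  node8: runs — node7 3->-4; result 0.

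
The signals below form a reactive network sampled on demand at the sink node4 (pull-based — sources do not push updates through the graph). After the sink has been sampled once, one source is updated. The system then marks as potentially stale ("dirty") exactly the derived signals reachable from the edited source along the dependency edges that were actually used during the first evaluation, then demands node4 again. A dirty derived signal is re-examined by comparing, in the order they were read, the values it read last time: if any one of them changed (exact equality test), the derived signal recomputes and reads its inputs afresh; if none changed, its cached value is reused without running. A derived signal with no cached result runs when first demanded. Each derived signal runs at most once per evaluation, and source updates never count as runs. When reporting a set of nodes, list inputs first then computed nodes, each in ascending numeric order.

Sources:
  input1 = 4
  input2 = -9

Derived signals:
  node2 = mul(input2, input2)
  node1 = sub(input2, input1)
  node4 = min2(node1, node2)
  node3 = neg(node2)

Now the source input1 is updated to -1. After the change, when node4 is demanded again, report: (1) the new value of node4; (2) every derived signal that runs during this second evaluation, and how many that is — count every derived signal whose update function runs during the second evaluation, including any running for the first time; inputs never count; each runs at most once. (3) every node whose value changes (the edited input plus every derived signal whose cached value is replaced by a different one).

node4 now evaluates to -8.
Run set: node1, node4 (2 run).
Changed values: input1, node1, node4.

Initial pass — values computed on the first demand:
  node1 = sub(-9, 4) = -13
  node2 = mul(-9, -9) = 81
  node4 = min2(-13, 81) = -13

Second demand — change propagation:
  node1: re-runs because input1 4->-1; new result -8.
  node4: re-runs because node1 -13->-8; new result -8.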